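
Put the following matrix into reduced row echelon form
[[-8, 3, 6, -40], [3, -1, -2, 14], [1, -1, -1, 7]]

[[1, 0, 0, 2], [0, 1, 0, -2], [0, 0, 1, -3]]

ρ1 := -1/8·ρ1
  [ 1  -3/8  -3/4   5 ]
  [ 3    -1    -2  14 ]
  [ 1    -1    -1   7 ]
ρ2 := ρ2 − 3·ρ1
  [ 1  -3/8  -3/4   5 ]
  [ 0   1/8   1/4  -1 ]
  [ 1    -1    -1   7 ]
ρ3 := ρ3 − ρ1
  [ 1  -3/8  -3/4   5 ]
  [ 0   1/8   1/4  -1 ]
  [ 0  -5/8  -1/4   2 ]
ρ2 := 8·ρ2
  [ 1  -3/8  -3/4   5 ]
  [ 0     1     2  -8 ]
  [ 0  -5/8  -1/4   2 ]
ρ3 := ρ3 + 5/8·ρ2
  [ 1  -3/8  -3/4   5 ]
  [ 0     1     2  -8 ]
  [ 0     0     1  -3 ]
ρ2 := ρ2 − 2·ρ3
  [ 1  -3/8  -3/4   5 ]
  [ 0     1     0  -2 ]
  [ 0     0     1  -3 ]
ρ1 := ρ1 + 3/4·ρ3
  [ 1  -3/8  0  11/4 ]
  [ 0     1  0    -2 ]
  [ 0     0  1    -3 ]
ρ1 := ρ1 + 3/8·ρ2
  [ 1  0  0   2 ]
  [ 0  1  0  -2 ]
  [ 0  0  1  -3 ]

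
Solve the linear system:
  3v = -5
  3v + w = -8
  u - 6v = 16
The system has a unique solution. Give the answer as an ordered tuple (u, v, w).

(6, -5/3, -3)

Form the augmented matrix and row-reduce:
  [ 0   3  0  |  -5 ]
  [ 0   3  1  |  -8 ]
  [ 1  -6  0  |  16 ]
ρ1 <=> ρ3
  [ 1  -6  0  |  16 ]
  [ 0   3  1  |  -8 ]
  [ 0   3  0  |  -5 ]
ρ2 ← 1/3·ρ2
  [ 1  -6    0  |    16 ]
  [ 0   1  1/3  |  -8/3 ]
  [ 0   3    0  |    -5 ]
ρ3 ← ρ3 − 3·ρ2
  [ 1  -6    0  |    16 ]
  [ 0   1  1/3  |  -8/3 ]
  [ 0   0   -1  |     3 ]
ρ3 ← -1·ρ3
  [ 1  -6    0  |    16 ]
  [ 0   1  1/3  |  -8/3 ]
  [ 0   0    1  |    -3 ]
ρ2 ← ρ2 − 1/3·ρ3
  [ 1  -6  0  |    16 ]
  [ 0   1  0  |  -5/3 ]
  [ 0   0  1  |    -3 ]
ρ1 ← ρ1 + 6·ρ2
  [ 1  0  0  |     6 ]
  [ 0  1  0  |  -5/3 ]
  [ 0  0  1  |    -3 ]
Reading off the last column: u = 6, v = -5/3, w = -3.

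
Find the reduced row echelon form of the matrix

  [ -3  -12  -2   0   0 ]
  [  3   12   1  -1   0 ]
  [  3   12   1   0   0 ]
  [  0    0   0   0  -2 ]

[[1, 4, 0, 0, 0], [0, 0, 1, 0, 0], [0, 0, 0, 1, 0], [0, 0, 0, 0, 1]]

R1 ← -1/3·R1
R2 ← R2 − 3·R1
R3 ← R3 − 3·R1
R2 ← -1·R2
R3 ← R3 + R2
R4 ← -1/2·R4
R2 ← R2 − R3
R1 ← R1 − 2/3·R2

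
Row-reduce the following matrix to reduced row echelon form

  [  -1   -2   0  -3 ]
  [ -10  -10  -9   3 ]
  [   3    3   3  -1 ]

[[1, 0, 0, -3], [0, 1, 0, 3], [0, 0, 1, -1/3]]

ρ1 -> -1·ρ1
  [   1    2   0   3 ]
  [ -10  -10  -9   3 ]
  [   3    3   3  -1 ]
ρ2 -> ρ2 + 10·ρ1
  [ 1   2   0   3 ]
  [ 0  10  -9  33 ]
  [ 3   3   3  -1 ]
ρ3 -> ρ3 − 3·ρ1
  [ 1   2   0    3 ]
  [ 0  10  -9   33 ]
  [ 0  -3   3  -10 ]
ρ2 -> 1/10·ρ2
  [ 1   2      0      3 ]
  [ 0   1  -9/10  33/10 ]
  [ 0  -3      3    -10 ]
ρ3 -> ρ3 + 3·ρ2
  [ 1  2      0      3 ]
  [ 0  1  -9/10  33/10 ]
  [ 0  0   3/10  -1/10 ]
ρ3 -> 10/3·ρ3
  [ 1  2      0      3 ]
  [ 0  1  -9/10  33/10 ]
  [ 0  0      1   -1/3 ]
ρ2 -> ρ2 + 9/10·ρ3
  [ 1  2  0     3 ]
  [ 0  1  0     3 ]
  [ 0  0  1  -1/3 ]
ρ1 -> ρ1 − 2·ρ2
  [ 1  0  0    -3 ]
  [ 0  1  0     3 ]
  [ 0  0  1  -1/3 ]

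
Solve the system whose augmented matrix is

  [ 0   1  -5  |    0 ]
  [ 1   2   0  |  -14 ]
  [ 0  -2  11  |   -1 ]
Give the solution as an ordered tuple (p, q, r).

(-4, -5, -1)

Swap R1 and R2.
  [ 1   2   0  |  -14 ]
  [ 0   1  -5  |    0 ]
  [ 0  -2  11  |   -1 ]
Add 2 times R2 to R3.
  [ 1  2   0  |  -14 ]
  [ 0  1  -5  |    0 ]
  [ 0  0   1  |   -1 ]
Add 5 times R3 to R2.
  [ 1  2  0  |  -14 ]
  [ 0  1  0  |   -5 ]
  [ 0  0  1  |   -1 ]
Subtract 2 times R2 from R1.
  [ 1  0  0  |  -4 ]
  [ 0  1  0  |  -5 ]
  [ 0  0  1  |  -1 ]
Reading off the last column: p = -4, q = -5, r = -1.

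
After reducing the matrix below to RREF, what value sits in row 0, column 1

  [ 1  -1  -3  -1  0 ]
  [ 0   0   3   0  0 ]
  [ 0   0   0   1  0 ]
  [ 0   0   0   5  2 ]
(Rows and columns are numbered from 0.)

ρ2 -> 1/3·ρ2
  [ 1  -1  -3  -1  0 ]
  [ 0   0   1   0  0 ]
  [ 0   0   0   1  0 ]
  [ 0   0   0   5  2 ]
ρ4 -> ρ4 − 5·ρ3
  [ 1  -1  -3  -1  0 ]
  [ 0   0   1   0  0 ]
  [ 0   0   0   1  0 ]
  [ 0   0   0   0  2 ]
ρ4 -> 1/2·ρ4
  [ 1  -1  -3  -1  0 ]
  [ 0   0   1   0  0 ]
  [ 0   0   0   1  0 ]
  [ 0   0   0   0  1 ]
ρ1 -> ρ1 + ρ3
  [ 1  -1  -3  0  0 ]
  [ 0   0   1  0  0 ]
  [ 0   0   0  1  0 ]
  [ 0   0   0  0  1 ]
ρ1 -> ρ1 + 3·ρ2
  [ 1  -1  0  0  0 ]
  [ 0   0  1  0  0 ]
  [ 0   0  0  1  0 ]
  [ 0   0  0  0  1 ]

-1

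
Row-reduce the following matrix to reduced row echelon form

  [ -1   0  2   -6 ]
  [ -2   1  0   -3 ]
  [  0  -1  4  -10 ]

[[1, 0, -2, 0], [0, 1, -4, 0], [0, 0, 0, 1]]

ρ1 → -1·ρ1
  [  1   0  -2    6 ]
  [ -2   1   0   -3 ]
  [  0  -1   4  -10 ]
ρ2 → ρ2 + 2·ρ1
  [ 1   0  -2    6 ]
  [ 0   1  -4    9 ]
  [ 0  -1   4  -10 ]
ρ3 → ρ3 + ρ2
  [ 1  0  -2   6 ]
  [ 0  1  -4   9 ]
  [ 0  0   0  -1 ]
ρ3 → -1·ρ3
  [ 1  0  -2  6 ]
  [ 0  1  -4  9 ]
  [ 0  0   0  1 ]
ρ2 → ρ2 − 9·ρ3
  [ 1  0  -2  6 ]
  [ 0  1  -4  0 ]
  [ 0  0   0  1 ]
ρ1 → ρ1 − 6·ρ3
  [ 1  0  -2  0 ]
  [ 0  1  -4  0 ]
  [ 0  0   0  1 ]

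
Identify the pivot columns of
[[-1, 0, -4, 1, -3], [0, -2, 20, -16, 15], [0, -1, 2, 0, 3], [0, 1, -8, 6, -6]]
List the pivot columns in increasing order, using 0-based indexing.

r1 := -1·r1
  [ 1   0   4   -1   3 ]
  [ 0  -2  20  -16  15 ]
  [ 0  -1   2    0   3 ]
  [ 0   1  -8    6  -6 ]
r2 := -1/2·r2
  [ 1   0    4  -1      3 ]
  [ 0   1  -10   8  -15/2 ]
  [ 0  -1    2   0      3 ]
  [ 0   1   -8   6     -6 ]
r3 := r3 + r2
  [ 1  0    4  -1      3 ]
  [ 0  1  -10   8  -15/2 ]
  [ 0  0   -8   8   -9/2 ]
  [ 0  1   -8   6     -6 ]
r4 := r4 − r2
  [ 1  0    4  -1      3 ]
  [ 0  1  -10   8  -15/2 ]
  [ 0  0   -8   8   -9/2 ]
  [ 0  0    2  -2    3/2 ]
r3 := -1/8·r3
  [ 1  0    4  -1      3 ]
  [ 0  1  -10   8  -15/2 ]
  [ 0  0    1  -1   9/16 ]
  [ 0  0    2  -2    3/2 ]
r4 := r4 − 2·r3
  [ 1  0    4  -1      3 ]
  [ 0  1  -10   8  -15/2 ]
  [ 0  0    1  -1   9/16 ]
  [ 0  0    0   0    3/8 ]
r4 := 8/3·r4
  [ 1  0    4  -1      3 ]
  [ 0  1  -10   8  -15/2 ]
  [ 0  0    1  -1   9/16 ]
  [ 0  0    0   0      1 ]
r3 := r3 − 9/16·r4
  [ 1  0    4  -1      3 ]
  [ 0  1  -10   8  -15/2 ]
  [ 0  0    1  -1      0 ]
  [ 0  0    0   0      1 ]
r2 := r2 + 15/2·r4
  [ 1  0    4  -1  3 ]
  [ 0  1  -10   8  0 ]
  [ 0  0    1  -1  0 ]
  [ 0  0    0   0  1 ]
r1 := r1 − 3·r4
  [ 1  0    4  -1  0 ]
  [ 0  1  -10   8  0 ]
  [ 0  0    1  -1  0 ]
  [ 0  0    0   0  1 ]
r2 := r2 + 10·r3
  [ 1  0  4  -1  0 ]
  [ 0  1  0  -2  0 ]
  [ 0  0  1  -1  0 ]
  [ 0  0  0   0  1 ]
r1 := r1 − 4·r3
  [ 1  0  0   3  0 ]
  [ 0  1  0  -2  0 ]
  [ 0  0  1  -1  0 ]
  [ 0  0  0   0  1 ]
Pivot columns are the columns containing a leading 1.

0, 1, 2, 4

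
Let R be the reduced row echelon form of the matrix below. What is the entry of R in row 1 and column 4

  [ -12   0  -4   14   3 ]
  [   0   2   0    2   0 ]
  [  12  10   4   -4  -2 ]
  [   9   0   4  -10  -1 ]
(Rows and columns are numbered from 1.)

R1 ← -1/12·R1
  [  1   0  1/3  -7/6  -1/4 ]
  [  0   2    0     2     0 ]
  [ 12  10    4    -4    -2 ]
  [  9   0    4   -10    -1 ]
R3 ← R3 − 12·R1
  [ 1   0  1/3  -7/6  -1/4 ]
  [ 0   2    0     2     0 ]
  [ 0  10    0    10     1 ]
  [ 9   0    4   -10    -1 ]
R4 ← R4 − 9·R1
  [ 1   0  1/3  -7/6  -1/4 ]
  [ 0   2    0     2     0 ]
  [ 0  10    0    10     1 ]
  [ 0   0    1   1/2   5/4 ]
R2 ← 1/2·R2
  [ 1   0  1/3  -7/6  -1/4 ]
  [ 0   1    0     1     0 ]
  [ 0  10    0    10     1 ]
  [ 0   0    1   1/2   5/4 ]
R3 ← R3 − 10·R2
  [ 1  0  1/3  -7/6  -1/4 ]
  [ 0  1    0     1     0 ]
  [ 0  0    0     0     1 ]
  [ 0  0    1   1/2   5/4 ]
R3 <=> R4
  [ 1  0  1/3  -7/6  -1/4 ]
  [ 0  1    0     1     0 ]
  [ 0  0    1   1/2   5/4 ]
  [ 0  0    0     0     1 ]
R3 ← R3 − 5/4·R4
  [ 1  0  1/3  -7/6  -1/4 ]
  [ 0  1    0     1     0 ]
  [ 0  0    1   1/2     0 ]
  [ 0  0    0     0     1 ]
R1 ← R1 + 1/4·R4
  [ 1  0  1/3  -7/6  0 ]
  [ 0  1    0     1  0 ]
  [ 0  0    1   1/2  0 ]
  [ 0  0    0     0  1 ]
R1 ← R1 − 1/3·R3
  [ 1  0  0  -4/3  0 ]
  [ 0  1  0     1  0 ]
  [ 0  0  1   1/2  0 ]
  [ 0  0  0     0  1 ]

-4/3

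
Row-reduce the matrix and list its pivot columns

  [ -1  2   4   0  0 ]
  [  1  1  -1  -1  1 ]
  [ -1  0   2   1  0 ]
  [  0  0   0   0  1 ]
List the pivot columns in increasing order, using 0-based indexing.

0, 1, 3, 4

R1 -> -1·R1
  [  1  -2  -4   0  0 ]
  [  1   1  -1  -1  1 ]
  [ -1   0   2   1  0 ]
  [  0   0   0   0  1 ]
R2 -> R2 − R1
  [  1  -2  -4   0  0 ]
  [  0   3   3  -1  1 ]
  [ -1   0   2   1  0 ]
  [  0   0   0   0  1 ]
R3 -> R3 + R1
  [ 1  -2  -4   0  0 ]
  [ 0   3   3  -1  1 ]
  [ 0  -2  -2   1  0 ]
  [ 0   0   0   0  1 ]
R2 -> 1/3·R2
  [ 1  -2  -4     0    0 ]
  [ 0   1   1  -1/3  1/3 ]
  [ 0  -2  -2     1    0 ]
  [ 0   0   0     0    1 ]
R3 -> R3 + 2·R2
  [ 1  -2  -4     0    0 ]
  [ 0   1   1  -1/3  1/3 ]
  [ 0   0   0   1/3  2/3 ]
  [ 0   0   0     0    1 ]
R3 -> 3·R3
  [ 1  -2  -4     0    0 ]
  [ 0   1   1  -1/3  1/3 ]
  [ 0   0   0     1    2 ]
  [ 0   0   0     0    1 ]
R3 -> R3 − 2·R4
  [ 1  -2  -4     0    0 ]
  [ 0   1   1  -1/3  1/3 ]
  [ 0   0   0     1    0 ]
  [ 0   0   0     0    1 ]
R2 -> R2 − 1/3·R4
  [ 1  -2  -4     0  0 ]
  [ 0   1   1  -1/3  0 ]
  [ 0   0   0     1  0 ]
  [ 0   0   0     0  1 ]
R2 -> R2 + 1/3·R3
  [ 1  -2  -4  0  0 ]
  [ 0   1   1  0  0 ]
  [ 0   0   0  1  0 ]
  [ 0   0   0  0  1 ]
R1 -> R1 + 2·R2
  [ 1  0  -2  0  0 ]
  [ 0  1   1  0  0 ]
  [ 0  0   0  1  0 ]
  [ 0  0   0  0  1 ]
Pivot columns are the columns containing a leading 1.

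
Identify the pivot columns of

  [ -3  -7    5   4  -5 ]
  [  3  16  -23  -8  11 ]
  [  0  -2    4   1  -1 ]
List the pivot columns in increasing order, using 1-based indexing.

Multiply r1 by -1/3.
  [ 1  7/3  -5/3  -4/3  5/3 ]
  [ 3   16   -23    -8   11 ]
  [ 0   -2     4     1   -1 ]
Subtract 3 times r1 from r2.
  [ 1  7/3  -5/3  -4/3  5/3 ]
  [ 0    9   -18    -4    6 ]
  [ 0   -2     4     1   -1 ]
Multiply r2 by 1/9.
  [ 1  7/3  -5/3  -4/3  5/3 ]
  [ 0    1    -2  -4/9  2/3 ]
  [ 0   -2     4     1   -1 ]
Add 2 times r2 to r3.
  [ 1  7/3  -5/3  -4/3  5/3 ]
  [ 0    1    -2  -4/9  2/3 ]
  [ 0    0     0   1/9  1/3 ]
Multiply r3 by 9.
  [ 1  7/3  -5/3  -4/3  5/3 ]
  [ 0    1    -2  -4/9  2/3 ]
  [ 0    0     0     1    3 ]
Add 4/9 times r3 to r2.
  [ 1  7/3  -5/3  -4/3  5/3 ]
  [ 0    1    -2     0    2 ]
  [ 0    0     0     1    3 ]
Add 4/3 times r3 to r1.
  [ 1  7/3  -5/3  0  17/3 ]
  [ 0    1    -2  0     2 ]
  [ 0    0     0  1     3 ]
Subtract 7/3 times r2 from r1.
  [ 1  0   3  0  1 ]
  [ 0  1  -2  0  2 ]
  [ 0  0   0  1  3 ]
Pivot columns are the columns containing a leading 1.

1, 2, 4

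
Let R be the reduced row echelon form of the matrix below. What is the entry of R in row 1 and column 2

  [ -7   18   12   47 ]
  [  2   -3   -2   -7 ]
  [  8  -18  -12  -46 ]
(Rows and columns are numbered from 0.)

ρ1 ← -1/7·ρ1
  [ 1  -18/7  -12/7  -47/7 ]
  [ 2     -3     -2     -7 ]
  [ 8    -18    -12    -46 ]
ρ2 ← ρ2 − 2·ρ1
  [ 1  -18/7  -12/7  -47/7 ]
  [ 0   15/7   10/7   45/7 ]
  [ 8    -18    -12    -46 ]
ρ3 ← ρ3 − 8·ρ1
  [ 1  -18/7  -12/7  -47/7 ]
  [ 0   15/7   10/7   45/7 ]
  [ 0   18/7   12/7   54/7 ]
ρ2 ← 7/15·ρ2
  [ 1  -18/7  -12/7  -47/7 ]
  [ 0      1    2/3      3 ]
  [ 0   18/7   12/7   54/7 ]
ρ3 ← ρ3 − 18/7·ρ2
  [ 1  -18/7  -12/7  -47/7 ]
  [ 0      1    2/3      3 ]
  [ 0      0      0      0 ]
ρ1 ← ρ1 + 18/7·ρ2
  [ 1  0    0  1 ]
  [ 0  1  2/3  3 ]
  [ 0  0    0  0 ]

2/3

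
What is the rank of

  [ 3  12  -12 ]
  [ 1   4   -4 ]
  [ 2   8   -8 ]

rank = 1

Multiply R1 by 1/3.
  [ 1  4  -4 ]
  [ 1  4  -4 ]
  [ 2  8  -8 ]
Subtract R1 from R2.
  [ 1  4  -4 ]
  [ 0  0   0 ]
  [ 2  8  -8 ]
Subtract 2 times R1 from R3.
  [ 1  4  -4 ]
  [ 0  0   0 ]
  [ 0  0   0 ]
The reduced form has 1 nonzero row.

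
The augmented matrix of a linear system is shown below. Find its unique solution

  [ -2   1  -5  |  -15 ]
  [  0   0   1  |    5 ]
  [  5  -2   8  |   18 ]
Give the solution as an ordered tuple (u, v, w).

(-2, 6, 5)

Multiply R1 by -1/2.
  [ 1  -1/2  5/2  |  15/2 ]
  [ 0     0    1  |     5 ]
  [ 5    -2    8  |    18 ]
Subtract 5 times R1 from R3.
  [ 1  -1/2   5/2  |   15/2 ]
  [ 0     0     1  |      5 ]
  [ 0   1/2  -9/2  |  -39/2 ]
Swap R2 and R3.
  [ 1  -1/2   5/2  |   15/2 ]
  [ 0   1/2  -9/2  |  -39/2 ]
  [ 0     0     1  |      5 ]
Multiply R2 by 2.
  [ 1  -1/2  5/2  |  15/2 ]
  [ 0     1   -9  |   -39 ]
  [ 0     0    1  |     5 ]
Add 9 times R3 to R2.
  [ 1  -1/2  5/2  |  15/2 ]
  [ 0     1    0  |     6 ]
  [ 0     0    1  |     5 ]
Subtract 5/2 times R3 from R1.
  [ 1  -1/2  0  |  -5 ]
  [ 0     1  0  |   6 ]
  [ 0     0  1  |   5 ]
Add 1/2 times R2 to R1.
  [ 1  0  0  |  -2 ]
  [ 0  1  0  |   6 ]
  [ 0  0  1  |   5 ]
Reading off the last column: u = -2, v = 6, w = 5.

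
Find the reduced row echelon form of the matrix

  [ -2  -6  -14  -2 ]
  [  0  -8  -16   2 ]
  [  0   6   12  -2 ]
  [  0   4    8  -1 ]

r1 → -1/2·r1
r2 → -1/8·r2
r3 → r3 − 6·r2
r4 → r4 − 4·r2
r3 → -2·r3
r2 → r2 + 1/4·r3
r1 → r1 − r3
r1 → r1 − 3·r2

[[1, 0, 1, 0], [0, 1, 2, 0], [0, 0, 0, 1], [0, 0, 0, 0]]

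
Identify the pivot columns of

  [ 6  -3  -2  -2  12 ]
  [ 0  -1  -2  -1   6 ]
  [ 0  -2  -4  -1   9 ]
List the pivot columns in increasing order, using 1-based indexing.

Multiply ρ1 by 1/6.
  [ 1  -1/2  -1/3  -1/3  2 ]
  [ 0    -1    -2    -1  6 ]
  [ 0    -2    -4    -1  9 ]
Multiply ρ2 by -1.
  [ 1  -1/2  -1/3  -1/3   2 ]
  [ 0     1     2     1  -6 ]
  [ 0    -2    -4    -1   9 ]
Add 2 times ρ2 to ρ3.
  [ 1  -1/2  -1/3  -1/3   2 ]
  [ 0     1     2     1  -6 ]
  [ 0     0     0     1  -3 ]
Subtract ρ3 from ρ2.
  [ 1  -1/2  -1/3  -1/3   2 ]
  [ 0     1     2     0  -3 ]
  [ 0     0     0     1  -3 ]
Add 1/3 times ρ3 to ρ1.
  [ 1  -1/2  -1/3  0   1 ]
  [ 0     1     2  0  -3 ]
  [ 0     0     0  1  -3 ]
Add 1/2 times ρ2 to ρ1.
  [ 1  0  2/3  0  -1/2 ]
  [ 0  1    2  0    -3 ]
  [ 0  0    0  1    -3 ]
Pivot columns are the columns containing a leading 1.

1, 2, 4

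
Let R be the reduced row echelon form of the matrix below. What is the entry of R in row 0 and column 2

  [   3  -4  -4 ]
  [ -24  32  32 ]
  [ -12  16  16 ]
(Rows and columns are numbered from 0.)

R1 := 1/3·R1
  [   1  -4/3  -4/3 ]
  [ -24    32    32 ]
  [ -12    16    16 ]
R2 := R2 + 24·R1
  [   1  -4/3  -4/3 ]
  [   0     0     0 ]
  [ -12    16    16 ]
R3 := R3 + 12·R1
  [ 1  -4/3  -4/3 ]
  [ 0     0     0 ]
  [ 0     0     0 ]

-4/3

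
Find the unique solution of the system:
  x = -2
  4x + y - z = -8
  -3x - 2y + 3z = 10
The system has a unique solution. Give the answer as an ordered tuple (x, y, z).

(-2, 4, 4)

Form the augmented matrix and row-reduce:
  [  1   0   0  |  -2 ]
  [  4   1  -1  |  -8 ]
  [ -3  -2   3  |  10 ]
R2 -> R2 − 4·R1
  [  1   0   0  |  -2 ]
  [  0   1  -1  |   0 ]
  [ -3  -2   3  |  10 ]
R3 -> R3 + 3·R1
  [ 1   0   0  |  -2 ]
  [ 0   1  -1  |   0 ]
  [ 0  -2   3  |   4 ]
R3 -> R3 + 2·R2
  [ 1  0   0  |  -2 ]
  [ 0  1  -1  |   0 ]
  [ 0  0   1  |   4 ]
R2 -> R2 + R3
  [ 1  0  0  |  -2 ]
  [ 0  1  0  |   4 ]
  [ 0  0  1  |   4 ]
Reading off the last column: x = -2, y = 4, z = 4.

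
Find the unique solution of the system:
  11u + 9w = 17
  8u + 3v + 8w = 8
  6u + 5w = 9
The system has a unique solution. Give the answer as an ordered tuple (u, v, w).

Form the augmented matrix and row-reduce:
  [ 11  0  9  |  17 ]
  [  8  3  8  |   8 ]
  [  6  0  5  |   9 ]
R1 -> 1/11·R1
  [ 1  0  9/11  |  17/11 ]
  [ 8  3     8  |      8 ]
  [ 6  0     5  |      9 ]
R2 -> R2 − 8·R1
  [ 1  0   9/11  |   17/11 ]
  [ 0  3  16/11  |  -48/11 ]
  [ 6  0      5  |       9 ]
R3 -> R3 − 6·R1
  [ 1  0   9/11  |   17/11 ]
  [ 0  3  16/11  |  -48/11 ]
  [ 0  0   1/11  |   -3/11 ]
R2 -> 1/3·R2
  [ 1  0   9/11  |   17/11 ]
  [ 0  1  16/33  |  -16/11 ]
  [ 0  0   1/11  |   -3/11 ]
R3 -> 11·R3
  [ 1  0   9/11  |   17/11 ]
  [ 0  1  16/33  |  -16/11 ]
  [ 0  0      1  |      -3 ]
R2 -> R2 − 16/33·R3
  [ 1  0  9/11  |  17/11 ]
  [ 0  1     0  |      0 ]
  [ 0  0     1  |     -3 ]
R1 -> R1 − 9/11·R3
  [ 1  0  0  |   4 ]
  [ 0  1  0  |   0 ]
  [ 0  0  1  |  -3 ]
Reading off the last column: u = 4, v = 0, w = -3.

(4, 0, -3)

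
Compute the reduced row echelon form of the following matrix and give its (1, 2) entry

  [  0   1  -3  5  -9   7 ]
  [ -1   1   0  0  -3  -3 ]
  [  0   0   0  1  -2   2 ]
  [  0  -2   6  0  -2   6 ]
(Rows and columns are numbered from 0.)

-3

R1 <-> R2
R1 → -1·R1
R4 → R4 + 2·R2
R4 → R4 − 10·R3
R2 → R2 − 5·R3
R1 → R1 + R2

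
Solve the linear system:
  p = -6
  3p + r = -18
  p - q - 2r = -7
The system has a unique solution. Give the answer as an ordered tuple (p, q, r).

(-6, 1, 0)

Form the augmented matrix and row-reduce:
  [ 1   0   0  |   -6 ]
  [ 3   0   1  |  -18 ]
  [ 1  -1  -2  |   -7 ]
Subtract 3 times r1 from r2.
  [ 1   0   0  |  -6 ]
  [ 0   0   1  |   0 ]
  [ 1  -1  -2  |  -7 ]
Subtract r1 from r3.
  [ 1   0   0  |  -6 ]
  [ 0   0   1  |   0 ]
  [ 0  -1  -2  |  -1 ]
Swap r2 and r3.
  [ 1   0   0  |  -6 ]
  [ 0  -1  -2  |  -1 ]
  [ 0   0   1  |   0 ]
Multiply r2 by -1.
  [ 1  0  0  |  -6 ]
  [ 0  1  2  |   1 ]
  [ 0  0  1  |   0 ]
Subtract 2 times r3 from r2.
  [ 1  0  0  |  -6 ]
  [ 0  1  0  |   1 ]
  [ 0  0  1  |   0 ]
Reading off the last column: p = -6, q = 1, r = 0.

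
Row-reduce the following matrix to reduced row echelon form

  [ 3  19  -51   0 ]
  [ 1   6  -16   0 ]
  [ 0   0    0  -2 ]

r1 -> 1/3·r1
  [ 1  19/3  -17   0 ]
  [ 1     6  -16   0 ]
  [ 0     0    0  -2 ]
r2 -> r2 − r1
  [ 1  19/3  -17   0 ]
  [ 0  -1/3    1   0 ]
  [ 0     0    0  -2 ]
r2 -> -3·r2
  [ 1  19/3  -17   0 ]
  [ 0     1   -3   0 ]
  [ 0     0    0  -2 ]
r3 -> -1/2·r3
  [ 1  19/3  -17  0 ]
  [ 0     1   -3  0 ]
  [ 0     0    0  1 ]
r1 -> r1 − 19/3·r2
  [ 1  0   2  0 ]
  [ 0  1  -3  0 ]
  [ 0  0   0  1 ]

[[1, 0, 2, 0], [0, 1, -3, 0], [0, 0, 0, 1]]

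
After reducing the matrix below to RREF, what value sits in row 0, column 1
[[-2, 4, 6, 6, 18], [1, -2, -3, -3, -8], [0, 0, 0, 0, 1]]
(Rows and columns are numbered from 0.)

r1 ← -1/2·r1
  [ 1  -2  -3  -3  -9 ]
  [ 1  -2  -3  -3  -8 ]
  [ 0   0   0   0   1 ]
r2 ← r2 − r1
  [ 1  -2  -3  -3  -9 ]
  [ 0   0   0   0   1 ]
  [ 0   0   0   0   1 ]
r3 ← r3 − r2
  [ 1  -2  -3  -3  -9 ]
  [ 0   0   0   0   1 ]
  [ 0   0   0   0   0 ]
r1 ← r1 + 9·r2
  [ 1  -2  -3  -3  0 ]
  [ 0   0   0   0  1 ]
  [ 0   0   0   0  0 ]

-2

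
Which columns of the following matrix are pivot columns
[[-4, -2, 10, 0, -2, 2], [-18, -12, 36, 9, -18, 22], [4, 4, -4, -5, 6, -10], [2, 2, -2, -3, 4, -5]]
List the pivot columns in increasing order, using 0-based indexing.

r1 := -1/4·r1
  [   1  1/2  -5/2   0  1/2  -1/2 ]
  [ -18  -12    36   9  -18    22 ]
  [   4    4    -4  -5    6   -10 ]
  [   2    2    -2  -3    4    -5 ]
r2 := r2 + 18·r1
  [ 1  1/2  -5/2   0  1/2  -1/2 ]
  [ 0   -3    -9   9   -9    13 ]
  [ 4    4    -4  -5    6   -10 ]
  [ 2    2    -2  -3    4    -5 ]
r3 := r3 − 4·r1
  [ 1  1/2  -5/2   0  1/2  -1/2 ]
  [ 0   -3    -9   9   -9    13 ]
  [ 0    2     6  -5    4    -8 ]
  [ 2    2    -2  -3    4    -5 ]
r4 := r4 − 2·r1
  [ 1  1/2  -5/2   0  1/2  -1/2 ]
  [ 0   -3    -9   9   -9    13 ]
  [ 0    2     6  -5    4    -8 ]
  [ 0    1     3  -3    3    -4 ]
r2 := -1/3·r2
  [ 1  1/2  -5/2   0  1/2   -1/2 ]
  [ 0    1     3  -3    3  -13/3 ]
  [ 0    2     6  -5    4     -8 ]
  [ 0    1     3  -3    3     -4 ]
r3 := r3 − 2·r2
  [ 1  1/2  -5/2   0  1/2   -1/2 ]
  [ 0    1     3  -3    3  -13/3 ]
  [ 0    0     0   1   -2    2/3 ]
  [ 0    1     3  -3    3     -4 ]
r4 := r4 − r2
  [ 1  1/2  -5/2   0  1/2   -1/2 ]
  [ 0    1     3  -3    3  -13/3 ]
  [ 0    0     0   1   -2    2/3 ]
  [ 0    0     0   0    0    1/3 ]
r4 := 3·r4
  [ 1  1/2  -5/2   0  1/2   -1/2 ]
  [ 0    1     3  -3    3  -13/3 ]
  [ 0    0     0   1   -2    2/3 ]
  [ 0    0     0   0    0      1 ]
r3 := r3 − 2/3·r4
  [ 1  1/2  -5/2   0  1/2   -1/2 ]
  [ 0    1     3  -3    3  -13/3 ]
  [ 0    0     0   1   -2      0 ]
  [ 0    0     0   0    0      1 ]
r2 := r2 + 13/3·r4
  [ 1  1/2  -5/2   0  1/2  -1/2 ]
  [ 0    1     3  -3    3     0 ]
  [ 0    0     0   1   -2     0 ]
  [ 0    0     0   0    0     1 ]
r1 := r1 + 1/2·r4
  [ 1  1/2  -5/2   0  1/2  0 ]
  [ 0    1     3  -3    3  0 ]
  [ 0    0     0   1   -2  0 ]
  [ 0    0     0   0    0  1 ]
r2 := r2 + 3·r3
  [ 1  1/2  -5/2  0  1/2  0 ]
  [ 0    1     3  0   -3  0 ]
  [ 0    0     0  1   -2  0 ]
  [ 0    0     0  0    0  1 ]
r1 := r1 − 1/2·r2
  [ 1  0  -4  0   2  0 ]
  [ 0  1   3  0  -3  0 ]
  [ 0  0   0  1  -2  0 ]
  [ 0  0   0  0   0  1 ]
Pivot columns are the columns containing a leading 1.

0, 1, 3, 5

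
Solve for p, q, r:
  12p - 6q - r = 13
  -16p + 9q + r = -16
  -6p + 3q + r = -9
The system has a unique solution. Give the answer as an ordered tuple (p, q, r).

Form the augmented matrix and row-reduce:
  [  12  -6  -1  |   13 ]
  [ -16   9   1  |  -16 ]
  [  -6   3   1  |   -9 ]
ρ1 := 1/12·ρ1
  [   1  -1/2  -1/12  |  13/12 ]
  [ -16     9      1  |    -16 ]
  [  -6     3      1  |     -9 ]
ρ2 := ρ2 + 16·ρ1
  [  1  -1/2  -1/12  |  13/12 ]
  [  0     1   -1/3  |    4/3 ]
  [ -6     3      1  |     -9 ]
ρ3 := ρ3 + 6·ρ1
  [ 1  -1/2  -1/12  |  13/12 ]
  [ 0     1   -1/3  |    4/3 ]
  [ 0     0    1/2  |   -5/2 ]
ρ3 := 2·ρ3
  [ 1  -1/2  -1/12  |  13/12 ]
  [ 0     1   -1/3  |    4/3 ]
  [ 0     0      1  |     -5 ]
ρ2 := ρ2 + 1/3·ρ3
  [ 1  -1/2  -1/12  |  13/12 ]
  [ 0     1      0  |   -1/3 ]
  [ 0     0      1  |     -5 ]
ρ1 := ρ1 + 1/12·ρ3
  [ 1  -1/2  0  |   2/3 ]
  [ 0     1  0  |  -1/3 ]
  [ 0     0  1  |    -5 ]
ρ1 := ρ1 + 1/2·ρ2
  [ 1  0  0  |   1/2 ]
  [ 0  1  0  |  -1/3 ]
  [ 0  0  1  |    -5 ]
Reading off the last column: p = 1/2, q = -1/3, r = -5.

(1/2, -1/3, -5)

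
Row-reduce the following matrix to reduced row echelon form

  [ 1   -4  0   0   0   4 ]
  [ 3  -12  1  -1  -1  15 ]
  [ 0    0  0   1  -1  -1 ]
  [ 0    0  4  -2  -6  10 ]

[[1, -4, 0, 0, 0, 4], [0, 0, 1, 0, -2, 2], [0, 0, 0, 1, -1, -1], [0, 0, 0, 0, 0, 0]]

R2 ← R2 − 3·R1
  [ 1  -4  0   0   0   4 ]
  [ 0   0  1  -1  -1   3 ]
  [ 0   0  0   1  -1  -1 ]
  [ 0   0  4  -2  -6  10 ]
R4 ← R4 − 4·R2
  [ 1  -4  0   0   0   4 ]
  [ 0   0  1  -1  -1   3 ]
  [ 0   0  0   1  -1  -1 ]
  [ 0   0  0   2  -2  -2 ]
R4 ← R4 − 2·R3
  [ 1  -4  0   0   0   4 ]
  [ 0   0  1  -1  -1   3 ]
  [ 0   0  0   1  -1  -1 ]
  [ 0   0  0   0   0   0 ]
R2 ← R2 + R3
  [ 1  -4  0  0   0   4 ]
  [ 0   0  1  0  -2   2 ]
  [ 0   0  0  1  -1  -1 ]
  [ 0   0  0  0   0   0 ]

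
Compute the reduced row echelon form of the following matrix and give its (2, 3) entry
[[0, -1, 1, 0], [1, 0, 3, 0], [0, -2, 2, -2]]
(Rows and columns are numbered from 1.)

ρ1 ↔ ρ2
  [ 1   0  3   0 ]
  [ 0  -1  1   0 ]
  [ 0  -2  2  -2 ]
ρ2 := -1·ρ2
  [ 1   0   3   0 ]
  [ 0   1  -1   0 ]
  [ 0  -2   2  -2 ]
ρ3 := ρ3 + 2·ρ2
  [ 1  0   3   0 ]
  [ 0  1  -1   0 ]
  [ 0  0   0  -2 ]
ρ3 := -1/2·ρ3
  [ 1  0   3  0 ]
  [ 0  1  -1  0 ]
  [ 0  0   0  1 ]

-1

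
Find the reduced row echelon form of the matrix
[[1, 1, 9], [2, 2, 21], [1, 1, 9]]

[[1, 1, 0], [0, 0, 1], [0, 0, 0]]

ρ2 ← ρ2 − 2·ρ1
  [ 1  1  9 ]
  [ 0  0  3 ]
  [ 1  1  9 ]
ρ3 ← ρ3 − ρ1
  [ 1  1  9 ]
  [ 0  0  3 ]
  [ 0  0  0 ]
ρ2 ← 1/3·ρ2
  [ 1  1  9 ]
  [ 0  0  1 ]
  [ 0  0  0 ]
ρ1 ← ρ1 − 9·ρ2
  [ 1  1  0 ]
  [ 0  0  1 ]
  [ 0  0  0 ]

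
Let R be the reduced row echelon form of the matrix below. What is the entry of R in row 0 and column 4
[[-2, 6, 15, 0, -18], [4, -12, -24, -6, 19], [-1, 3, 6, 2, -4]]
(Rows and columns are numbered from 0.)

-1

r1 → -1/2·r1
  [  1   -3  -15/2   0   9 ]
  [  4  -12    -24  -6  19 ]
  [ -1    3      6   2  -4 ]
r2 → r2 − 4·r1
  [  1  -3  -15/2   0    9 ]
  [  0   0      6  -6  -17 ]
  [ -1   3      6   2   -4 ]
r3 → r3 + r1
  [ 1  -3  -15/2   0    9 ]
  [ 0   0      6  -6  -17 ]
  [ 0   0   -3/2   2    5 ]
r2 → 1/6·r2
  [ 1  -3  -15/2   0      9 ]
  [ 0   0      1  -1  -17/6 ]
  [ 0   0   -3/2   2      5 ]
r3 → r3 + 3/2·r2
  [ 1  -3  -15/2    0      9 ]
  [ 0   0      1   -1  -17/6 ]
  [ 0   0      0  1/2    3/4 ]
r3 → 2·r3
  [ 1  -3  -15/2   0      9 ]
  [ 0   0      1  -1  -17/6 ]
  [ 0   0      0   1    3/2 ]
r2 → r2 + r3
  [ 1  -3  -15/2  0     9 ]
  [ 0   0      1  0  -4/3 ]
  [ 0   0      0  1   3/2 ]
r1 → r1 + 15/2·r2
  [ 1  -3  0  0    -1 ]
  [ 0   0  1  0  -4/3 ]
  [ 0   0  0  1   3/2 ]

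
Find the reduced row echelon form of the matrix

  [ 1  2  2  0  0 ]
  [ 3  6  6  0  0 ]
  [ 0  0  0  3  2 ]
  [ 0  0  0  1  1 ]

[[1, 2, 2, 0, 0], [0, 0, 0, 1, 0], [0, 0, 0, 0, 1], [0, 0, 0, 0, 0]]

R2 → R2 − 3·R1
  [ 1  2  2  0  0 ]
  [ 0  0  0  0  0 ]
  [ 0  0  0  3  2 ]
  [ 0  0  0  1  1 ]
R2 <=> R3
  [ 1  2  2  0  0 ]
  [ 0  0  0  3  2 ]
  [ 0  0  0  0  0 ]
  [ 0  0  0  1  1 ]
R2 → 1/3·R2
  [ 1  2  2  0    0 ]
  [ 0  0  0  1  2/3 ]
  [ 0  0  0  0    0 ]
  [ 0  0  0  1    1 ]
R4 → R4 − R2
  [ 1  2  2  0    0 ]
  [ 0  0  0  1  2/3 ]
  [ 0  0  0  0    0 ]
  [ 0  0  0  0  1/3 ]
R3 <=> R4
  [ 1  2  2  0    0 ]
  [ 0  0  0  1  2/3 ]
  [ 0  0  0  0  1/3 ]
  [ 0  0  0  0    0 ]
R3 → 3·R3
  [ 1  2  2  0    0 ]
  [ 0  0  0  1  2/3 ]
  [ 0  0  0  0    1 ]
  [ 0  0  0  0    0 ]
R2 → R2 − 2/3·R3
  [ 1  2  2  0  0 ]
  [ 0  0  0  1  0 ]
  [ 0  0  0  0  1 ]
  [ 0  0  0  0  0 ]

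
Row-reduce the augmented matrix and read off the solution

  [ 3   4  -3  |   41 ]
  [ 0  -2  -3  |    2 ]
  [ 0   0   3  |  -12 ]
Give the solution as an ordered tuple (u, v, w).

(3, 5, -4)

Multiply R1 by 1/3.
Multiply R2 by -1/2.
Multiply R3 by 1/3.
Subtract 3/2 times R3 from R2.
Add R3 to R1.
Subtract 4/3 times R2 from R1.
Reading off the last column: u = 3, v = 5, w = -4.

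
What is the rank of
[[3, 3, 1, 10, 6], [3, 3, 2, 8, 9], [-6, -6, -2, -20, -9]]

rank = 3

r1 := 1/3·r1
  [  1   1  1/3  10/3   2 ]
  [  3   3    2     8   9 ]
  [ -6  -6   -2   -20  -9 ]
r2 := r2 − 3·r1
  [  1   1  1/3  10/3   2 ]
  [  0   0    1    -2   3 ]
  [ -6  -6   -2   -20  -9 ]
r3 := r3 + 6·r1
  [ 1  1  1/3  10/3  2 ]
  [ 0  0    1    -2  3 ]
  [ 0  0    0     0  3 ]
r3 := 1/3·r3
  [ 1  1  1/3  10/3  2 ]
  [ 0  0    1    -2  3 ]
  [ 0  0    0     0  1 ]
r2 := r2 − 3·r3
  [ 1  1  1/3  10/3  2 ]
  [ 0  0    1    -2  0 ]
  [ 0  0    0     0  1 ]
r1 := r1 − 2·r3
  [ 1  1  1/3  10/3  0 ]
  [ 0  0    1    -2  0 ]
  [ 0  0    0     0  1 ]
r1 := r1 − 1/3·r2
  [ 1  1  0   4  0 ]
  [ 0  0  1  -2  0 ]
  [ 0  0  0   0  1 ]
The reduced form has 3 nonzero rows.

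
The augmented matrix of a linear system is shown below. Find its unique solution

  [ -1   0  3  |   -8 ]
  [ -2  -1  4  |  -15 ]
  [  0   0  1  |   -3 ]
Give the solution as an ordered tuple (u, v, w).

(-1, 5, -3)

Multiply ρ1 by -1.
  [  1   0  -3  |    8 ]
  [ -2  -1   4  |  -15 ]
  [  0   0   1  |   -3 ]
Add 2 times ρ1 to ρ2.
  [ 1   0  -3  |   8 ]
  [ 0  -1  -2  |   1 ]
  [ 0   0   1  |  -3 ]
Multiply ρ2 by -1.
  [ 1  0  -3  |   8 ]
  [ 0  1   2  |  -1 ]
  [ 0  0   1  |  -3 ]
Subtract 2 times ρ3 from ρ2.
  [ 1  0  -3  |   8 ]
  [ 0  1   0  |   5 ]
  [ 0  0   1  |  -3 ]
Add 3 times ρ3 to ρ1.
  [ 1  0  0  |  -1 ]
  [ 0  1  0  |   5 ]
  [ 0  0  1  |  -3 ]
Reading off the last column: u = -1, v = 5, w = -3.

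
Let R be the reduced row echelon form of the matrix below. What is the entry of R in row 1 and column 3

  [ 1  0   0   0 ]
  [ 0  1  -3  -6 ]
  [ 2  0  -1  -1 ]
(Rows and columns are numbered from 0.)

R3 ← R3 − 2·R1
  [ 1  0   0   0 ]
  [ 0  1  -3  -6 ]
  [ 0  0  -1  -1 ]
R3 ← -1·R3
  [ 1  0   0   0 ]
  [ 0  1  -3  -6 ]
  [ 0  0   1   1 ]
R2 ← R2 + 3·R3
  [ 1  0  0   0 ]
  [ 0  1  0  -3 ]
  [ 0  0  1   1 ]

-3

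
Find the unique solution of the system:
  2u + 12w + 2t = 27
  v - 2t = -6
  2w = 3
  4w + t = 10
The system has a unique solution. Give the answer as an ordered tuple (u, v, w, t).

(1/2, 2, 3/2, 4)

Form the augmented matrix and row-reduce:
  [ 2  0  12   2  |  27 ]
  [ 0  1   0  -2  |  -6 ]
  [ 0  0   2   0  |   3 ]
  [ 0  0   4   1  |  10 ]
R1 ← 1/2·R1
  [ 1  0  6   1  |  27/2 ]
  [ 0  1  0  -2  |    -6 ]
  [ 0  0  2   0  |     3 ]
  [ 0  0  4   1  |    10 ]
R3 ← 1/2·R3
  [ 1  0  6   1  |  27/2 ]
  [ 0  1  0  -2  |    -6 ]
  [ 0  0  1   0  |   3/2 ]
  [ 0  0  4   1  |    10 ]
R4 ← R4 − 4·R3
  [ 1  0  6   1  |  27/2 ]
  [ 0  1  0  -2  |    -6 ]
  [ 0  0  1   0  |   3/2 ]
  [ 0  0  0   1  |     4 ]
R2 ← R2 + 2·R4
  [ 1  0  6  1  |  27/2 ]
  [ 0  1  0  0  |     2 ]
  [ 0  0  1  0  |   3/2 ]
  [ 0  0  0  1  |     4 ]
R1 ← R1 − R4
  [ 1  0  6  0  |  19/2 ]
  [ 0  1  0  0  |     2 ]
  [ 0  0  1  0  |   3/2 ]
  [ 0  0  0  1  |     4 ]
R1 ← R1 − 6·R3
  [ 1  0  0  0  |  1/2 ]
  [ 0  1  0  0  |    2 ]
  [ 0  0  1  0  |  3/2 ]
  [ 0  0  0  1  |    4 ]
Reading off the last column: u = 1/2, v = 2, w = 3/2, t = 4.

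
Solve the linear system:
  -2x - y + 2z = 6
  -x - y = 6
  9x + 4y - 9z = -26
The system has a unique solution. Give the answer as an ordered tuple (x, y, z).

(-4, -2, -2)

Form the augmented matrix and row-reduce:
  [ -2  -1   2  |    6 ]
  [ -1  -1   0  |    6 ]
  [  9   4  -9  |  -26 ]
R1 := -1/2·R1
R2 := R2 + R1
R3 := R3 − 9·R1
R2 := -2·R2
R3 := R3 + 1/2·R2
R2 := R2 − 2·R3
R1 := R1 + R3
R1 := R1 − 1/2·R2
Reading off the last column: x = -4, y = -2, z = -2.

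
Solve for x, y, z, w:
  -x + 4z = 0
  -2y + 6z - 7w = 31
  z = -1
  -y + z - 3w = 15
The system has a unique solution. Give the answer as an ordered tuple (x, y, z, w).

Form the augmented matrix and row-reduce:
  [ -1   0  4   0  |   0 ]
  [  0  -2  6  -7  |  31 ]
  [  0   0  1   0  |  -1 ]
  [  0  -1  1  -3  |  15 ]
ρ1 -> -1·ρ1
  [ 1   0  -4   0  |   0 ]
  [ 0  -2   6  -7  |  31 ]
  [ 0   0   1   0  |  -1 ]
  [ 0  -1   1  -3  |  15 ]
ρ2 -> -1/2·ρ2
  [ 1   0  -4    0  |      0 ]
  [ 0   1  -3  7/2  |  -31/2 ]
  [ 0   0   1    0  |     -1 ]
  [ 0  -1   1   -3  |     15 ]
ρ4 -> ρ4 + ρ2
  [ 1  0  -4    0  |      0 ]
  [ 0  1  -3  7/2  |  -31/2 ]
  [ 0  0   1    0  |     -1 ]
  [ 0  0  -2  1/2  |   -1/2 ]
ρ4 -> ρ4 + 2·ρ3
  [ 1  0  -4    0  |      0 ]
  [ 0  1  -3  7/2  |  -31/2 ]
  [ 0  0   1    0  |     -1 ]
  [ 0  0   0  1/2  |   -5/2 ]
ρ4 -> 2·ρ4
  [ 1  0  -4    0  |      0 ]
  [ 0  1  -3  7/2  |  -31/2 ]
  [ 0  0   1    0  |     -1 ]
  [ 0  0   0    1  |     -5 ]
ρ2 -> ρ2 − 7/2·ρ4
  [ 1  0  -4  0  |   0 ]
  [ 0  1  -3  0  |   2 ]
  [ 0  0   1  0  |  -1 ]
  [ 0  0   0  1  |  -5 ]
ρ2 -> ρ2 + 3·ρ3
  [ 1  0  -4  0  |   0 ]
  [ 0  1   0  0  |  -1 ]
  [ 0  0   1  0  |  -1 ]
  [ 0  0   0  1  |  -5 ]
ρ1 -> ρ1 + 4·ρ3
  [ 1  0  0  0  |  -4 ]
  [ 0  1  0  0  |  -1 ]
  [ 0  0  1  0  |  -1 ]
  [ 0  0  0  1  |  -5 ]
Reading off the last column: x = -4, y = -1, z = -1, w = -5.

(-4, -1, -1, -5)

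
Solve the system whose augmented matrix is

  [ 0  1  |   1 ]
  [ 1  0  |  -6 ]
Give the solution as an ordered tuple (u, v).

(-6, 1)

r1 <-> r2
  [ 1  0  |  -6 ]
  [ 0  1  |   1 ]
Reading off the last column: u = -6, v = 1.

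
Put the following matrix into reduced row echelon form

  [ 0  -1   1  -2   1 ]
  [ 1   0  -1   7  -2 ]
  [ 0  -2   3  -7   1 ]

[[1, 0, 0, 4, -3], [0, 1, 0, -1, -2], [0, 0, 1, -3, -1]]

R1 ↔ R2
  [ 1   0  -1   7  -2 ]
  [ 0  -1   1  -2   1 ]
  [ 0  -2   3  -7   1 ]
R2 → -1·R2
  [ 1   0  -1   7  -2 ]
  [ 0   1  -1   2  -1 ]
  [ 0  -2   3  -7   1 ]
R3 → R3 + 2·R2
  [ 1  0  -1   7  -2 ]
  [ 0  1  -1   2  -1 ]
  [ 0  0   1  -3  -1 ]
R2 → R2 + R3
  [ 1  0  -1   7  -2 ]
  [ 0  1   0  -1  -2 ]
  [ 0  0   1  -3  -1 ]
R1 → R1 + R3
  [ 1  0  0   4  -3 ]
  [ 0  1  0  -1  -2 ]
  [ 0  0  1  -3  -1 ]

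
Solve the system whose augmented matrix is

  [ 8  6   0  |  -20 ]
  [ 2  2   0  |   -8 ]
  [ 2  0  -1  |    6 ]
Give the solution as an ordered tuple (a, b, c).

ρ1 → 1/8·ρ1
ρ2 → ρ2 − 2·ρ1
ρ3 → ρ3 − 2·ρ1
ρ2 → 2·ρ2
ρ3 → ρ3 + 3/2·ρ2
ρ3 → -1·ρ3
ρ1 → ρ1 − 3/4·ρ2
Reading off the last column: a = 2, b = -6, c = -2.

(2, -6, -2)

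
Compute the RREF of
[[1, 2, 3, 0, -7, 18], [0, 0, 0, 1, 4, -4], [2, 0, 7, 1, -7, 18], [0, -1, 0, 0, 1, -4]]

R3 -> R3 − 2·R1
  [ 1   2  3  0  -7   18 ]
  [ 0   0  0  1   4   -4 ]
  [ 0  -4  1  1   7  -18 ]
  [ 0  -1  0  0   1   -4 ]
R2 <=> R3
  [ 1   2  3  0  -7   18 ]
  [ 0  -4  1  1   7  -18 ]
  [ 0   0  0  1   4   -4 ]
  [ 0  -1  0  0   1   -4 ]
R2 -> -1/4·R2
  [ 1   2     3     0    -7   18 ]
  [ 0   1  -1/4  -1/4  -7/4  9/2 ]
  [ 0   0     0     1     4   -4 ]
  [ 0  -1     0     0     1   -4 ]
R4 -> R4 + R2
  [ 1  2     3     0    -7   18 ]
  [ 0  1  -1/4  -1/4  -7/4  9/2 ]
  [ 0  0     0     1     4   -4 ]
  [ 0  0  -1/4  -1/4  -3/4  1/2 ]
R3 <=> R4
  [ 1  2     3     0    -7   18 ]
  [ 0  1  -1/4  -1/4  -7/4  9/2 ]
  [ 0  0  -1/4  -1/4  -3/4  1/2 ]
  [ 0  0     0     1     4   -4 ]
R3 -> -4·R3
  [ 1  2     3     0    -7   18 ]
  [ 0  1  -1/4  -1/4  -7/4  9/2 ]
  [ 0  0     1     1     3   -2 ]
  [ 0  0     0     1     4   -4 ]
R3 -> R3 − R4
  [ 1  2     3     0    -7   18 ]
  [ 0  1  -1/4  -1/4  -7/4  9/2 ]
  [ 0  0     1     0    -1    2 ]
  [ 0  0     0     1     4   -4 ]
R2 -> R2 + 1/4·R4
  [ 1  2     3  0    -7   18 ]
  [ 0  1  -1/4  0  -3/4  7/2 ]
  [ 0  0     1  0    -1    2 ]
  [ 0  0     0  1     4   -4 ]
R2 -> R2 + 1/4·R3
  [ 1  2  3  0  -7  18 ]
  [ 0  1  0  0  -1   4 ]
  [ 0  0  1  0  -1   2 ]
  [ 0  0  0  1   4  -4 ]
R1 -> R1 − 3·R3
  [ 1  2  0  0  -4  12 ]
  [ 0  1  0  0  -1   4 ]
  [ 0  0  1  0  -1   2 ]
  [ 0  0  0  1   4  -4 ]
R1 -> R1 − 2·R2
  [ 1  0  0  0  -2   4 ]
  [ 0  1  0  0  -1   4 ]
  [ 0  0  1  0  -1   2 ]
  [ 0  0  0  1   4  -4 ]

[[1, 0, 0, 0, -2, 4], [0, 1, 0, 0, -1, 4], [0, 0, 1, 0, -1, 2], [0, 0, 0, 1, 4, -4]]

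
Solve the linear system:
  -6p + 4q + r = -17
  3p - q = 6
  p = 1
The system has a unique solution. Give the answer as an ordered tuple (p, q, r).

(1, -3, 1)

Form the augmented matrix and row-reduce:
  [ -6   4  1  |  -17 ]
  [  3  -1  0  |    6 ]
  [  1   0  0  |    1 ]
R1 → -1/6·R1
  [ 1  -2/3  -1/6  |  17/6 ]
  [ 3    -1     0  |     6 ]
  [ 1     0     0  |     1 ]
R2 → R2 − 3·R1
  [ 1  -2/3  -1/6  |  17/6 ]
  [ 0     1   1/2  |  -5/2 ]
  [ 1     0     0  |     1 ]
R3 → R3 − R1
  [ 1  -2/3  -1/6  |   17/6 ]
  [ 0     1   1/2  |   -5/2 ]
  [ 0   2/3   1/6  |  -11/6 ]
R3 → R3 − 2/3·R2
  [ 1  -2/3  -1/6  |  17/6 ]
  [ 0     1   1/2  |  -5/2 ]
  [ 0     0  -1/6  |  -1/6 ]
R3 → -6·R3
  [ 1  -2/3  -1/6  |  17/6 ]
  [ 0     1   1/2  |  -5/2 ]
  [ 0     0     1  |     1 ]
R2 → R2 − 1/2·R3
  [ 1  -2/3  -1/6  |  17/6 ]
  [ 0     1     0  |    -3 ]
  [ 0     0     1  |     1 ]
R1 → R1 + 1/6·R3
  [ 1  -2/3  0  |   3 ]
  [ 0     1  0  |  -3 ]
  [ 0     0  1  |   1 ]
R1 → R1 + 2/3·R2
  [ 1  0  0  |   1 ]
  [ 0  1  0  |  -3 ]
  [ 0  0  1  |   1 ]
Reading off the last column: p = 1, q = -3, r = 1.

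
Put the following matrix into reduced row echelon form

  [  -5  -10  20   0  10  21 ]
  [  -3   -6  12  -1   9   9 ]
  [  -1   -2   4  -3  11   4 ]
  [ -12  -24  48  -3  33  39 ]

[[1, 2, -4, 0, -2, 0], [0, 0, 0, 1, -3, 0], [0, 0, 0, 0, 0, 1], [0, 0, 0, 0, 0, 0]]

Multiply r1 by -1/5.
  [   1    2  -4   0  -2  -21/5 ]
  [  -3   -6  12  -1   9      9 ]
  [  -1   -2   4  -3  11      4 ]
  [ -12  -24  48  -3  33     39 ]
Add 3 times r1 to r2.
  [   1    2  -4   0  -2  -21/5 ]
  [   0    0   0  -1   3  -18/5 ]
  [  -1   -2   4  -3  11      4 ]
  [ -12  -24  48  -3  33     39 ]
Add r1 to r3.
  [   1    2  -4   0  -2  -21/5 ]
  [   0    0   0  -1   3  -18/5 ]
  [   0    0   0  -3   9   -1/5 ]
  [ -12  -24  48  -3  33     39 ]
Add 12 times r1 to r4.
  [ 1  2  -4   0  -2  -21/5 ]
  [ 0  0   0  -1   3  -18/5 ]
  [ 0  0   0  -3   9   -1/5 ]
  [ 0  0   0  -3   9  -57/5 ]
Multiply r2 by -1.
  [ 1  2  -4   0  -2  -21/5 ]
  [ 0  0   0   1  -3   18/5 ]
  [ 0  0   0  -3   9   -1/5 ]
  [ 0  0   0  -3   9  -57/5 ]
Add 3 times r2 to r3.
  [ 1  2  -4   0  -2  -21/5 ]
  [ 0  0   0   1  -3   18/5 ]
  [ 0  0   0   0   0   53/5 ]
  [ 0  0   0  -3   9  -57/5 ]
Add 3 times r2 to r4.
  [ 1  2  -4  0  -2  -21/5 ]
  [ 0  0   0  1  -3   18/5 ]
  [ 0  0   0  0   0   53/5 ]
  [ 0  0   0  0   0   -3/5 ]
Multiply r3 by 5/53.
  [ 1  2  -4  0  -2  -21/5 ]
  [ 0  0   0  1  -3   18/5 ]
  [ 0  0   0  0   0      1 ]
  [ 0  0   0  0   0   -3/5 ]
Add 3/5 times r3 to r4.
  [ 1  2  -4  0  -2  -21/5 ]
  [ 0  0   0  1  -3   18/5 ]
  [ 0  0   0  0   0      1 ]
  [ 0  0   0  0   0      0 ]
Subtract 18/5 times r3 from r2.
  [ 1  2  -4  0  -2  -21/5 ]
  [ 0  0   0  1  -3      0 ]
  [ 0  0   0  0   0      1 ]
  [ 0  0   0  0   0      0 ]
Add 21/5 times r3 to r1.
  [ 1  2  -4  0  -2  0 ]
  [ 0  0   0  1  -3  0 ]
  [ 0  0   0  0   0  1 ]
  [ 0  0   0  0   0  0 ]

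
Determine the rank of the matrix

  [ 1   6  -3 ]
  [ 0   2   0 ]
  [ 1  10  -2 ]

r3 ← r3 − r1
r2 ← 1/2·r2
r3 ← r3 − 4·r2
r1 ← r1 + 3·r3
r1 ← r1 − 6·r2
The reduced form has 3 nonzero rows.

rank = 3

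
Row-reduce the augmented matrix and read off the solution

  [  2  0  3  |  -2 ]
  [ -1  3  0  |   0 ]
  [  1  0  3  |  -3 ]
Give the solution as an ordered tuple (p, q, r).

(1, 1/3, -4/3)

r1 := 1/2·r1
  [  1  0  3/2  |  -1 ]
  [ -1  3    0  |   0 ]
  [  1  0    3  |  -3 ]
r2 := r2 + r1
  [ 1  0  3/2  |  -1 ]
  [ 0  3  3/2  |  -1 ]
  [ 1  0    3  |  -3 ]
r3 := r3 − r1
  [ 1  0  3/2  |  -1 ]
  [ 0  3  3/2  |  -1 ]
  [ 0  0  3/2  |  -2 ]
r2 := 1/3·r2
  [ 1  0  3/2  |    -1 ]
  [ 0  1  1/2  |  -1/3 ]
  [ 0  0  3/2  |    -2 ]
r3 := 2/3·r3
  [ 1  0  3/2  |    -1 ]
  [ 0  1  1/2  |  -1/3 ]
  [ 0  0    1  |  -4/3 ]
r2 := r2 − 1/2·r3
  [ 1  0  3/2  |    -1 ]
  [ 0  1    0  |   1/3 ]
  [ 0  0    1  |  -4/3 ]
r1 := r1 − 3/2·r3
  [ 1  0  0  |     1 ]
  [ 0  1  0  |   1/3 ]
  [ 0  0  1  |  -4/3 ]
Reading off the last column: p = 1, q = 1/3, r = -4/3.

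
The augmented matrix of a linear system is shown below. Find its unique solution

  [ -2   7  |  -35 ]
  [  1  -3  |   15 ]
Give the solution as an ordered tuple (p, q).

R1 → -1/2·R1
  [ 1  -7/2  |  35/2 ]
  [ 1    -3  |    15 ]
R2 → R2 − R1
  [ 1  -7/2  |  35/2 ]
  [ 0   1/2  |  -5/2 ]
R2 → 2·R2
  [ 1  -7/2  |  35/2 ]
  [ 0     1  |    -5 ]
R1 → R1 + 7/2·R2
  [ 1  0  |   0 ]
  [ 0  1  |  -5 ]
Reading off the last column: p = 0, q = -5.

(0, -5)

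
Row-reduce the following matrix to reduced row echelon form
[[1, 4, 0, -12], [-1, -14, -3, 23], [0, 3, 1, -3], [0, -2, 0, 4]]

[[1, 0, 0, -4], [0, 1, 0, -2], [0, 0, 1, 3], [0, 0, 0, 0]]

Add ρ1 to ρ2.
  [ 1    4   0  -12 ]
  [ 0  -10  -3   11 ]
  [ 0    3   1   -3 ]
  [ 0   -2   0    4 ]
Multiply ρ2 by -1/10.
  [ 1   4     0     -12 ]
  [ 0   1  3/10  -11/10 ]
  [ 0   3     1      -3 ]
  [ 0  -2     0       4 ]
Subtract 3 times ρ2 from ρ3.
  [ 1   4     0     -12 ]
  [ 0   1  3/10  -11/10 ]
  [ 0   0  1/10    3/10 ]
  [ 0  -2     0       4 ]
Add 2 times ρ2 to ρ4.
  [ 1  4     0     -12 ]
  [ 0  1  3/10  -11/10 ]
  [ 0  0  1/10    3/10 ]
  [ 0  0   3/5     9/5 ]
Multiply ρ3 by 10.
  [ 1  4     0     -12 ]
  [ 0  1  3/10  -11/10 ]
  [ 0  0     1       3 ]
  [ 0  0   3/5     9/5 ]
Subtract 3/5 times ρ3 from ρ4.
  [ 1  4     0     -12 ]
  [ 0  1  3/10  -11/10 ]
  [ 0  0     1       3 ]
  [ 0  0     0       0 ]
Subtract 3/10 times ρ3 from ρ2.
  [ 1  4  0  -12 ]
  [ 0  1  0   -2 ]
  [ 0  0  1    3 ]
  [ 0  0  0    0 ]
Subtract 4 times ρ2 from ρ1.
  [ 1  0  0  -4 ]
  [ 0  1  0  -2 ]
  [ 0  0  1   3 ]
  [ 0  0  0   0 ]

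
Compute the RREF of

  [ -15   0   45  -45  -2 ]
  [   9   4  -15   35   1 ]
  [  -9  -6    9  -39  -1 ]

[[1, 0, -3, 3, 0], [0, 1, 3, 2, 0], [0, 0, 0, 0, 1]]

r1 ← -1/15·r1
  [  1   0   -3    3  2/15 ]
  [  9   4  -15   35     1 ]
  [ -9  -6    9  -39    -1 ]
r2 ← r2 − 9·r1
  [  1   0  -3    3  2/15 ]
  [  0   4  12    8  -1/5 ]
  [ -9  -6   9  -39    -1 ]
r3 ← r3 + 9·r1
  [ 1   0   -3    3  2/15 ]
  [ 0   4   12    8  -1/5 ]
  [ 0  -6  -18  -12   1/5 ]
r2 ← 1/4·r2
  [ 1   0   -3    3   2/15 ]
  [ 0   1    3    2  -1/20 ]
  [ 0  -6  -18  -12    1/5 ]
r3 ← r3 + 6·r2
  [ 1  0  -3  3   2/15 ]
  [ 0  1   3  2  -1/20 ]
  [ 0  0   0  0  -1/10 ]
r3 ← -10·r3
  [ 1  0  -3  3   2/15 ]
  [ 0  1   3  2  -1/20 ]
  [ 0  0   0  0      1 ]
r2 ← r2 + 1/20·r3
  [ 1  0  -3  3  2/15 ]
  [ 0  1   3  2     0 ]
  [ 0  0   0  0     1 ]
r1 ← r1 − 2/15·r3
  [ 1  0  -3  3  0 ]
  [ 0  1   3  2  0 ]
  [ 0  0   0  0  1 ]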